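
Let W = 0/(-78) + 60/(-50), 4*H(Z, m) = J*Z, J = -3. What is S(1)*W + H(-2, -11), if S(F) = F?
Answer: 3/10 ≈ 0.30000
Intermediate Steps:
H(Z, m) = -3*Z/4 (H(Z, m) = (-3*Z)/4 = -3*Z/4)
W = -6/5 (W = 0*(-1/78) + 60*(-1/50) = 0 - 6/5 = -6/5 ≈ -1.2000)
S(1)*W + H(-2, -11) = 1*(-6/5) - ¾*(-2) = -6/5 + 3/2 = 3/10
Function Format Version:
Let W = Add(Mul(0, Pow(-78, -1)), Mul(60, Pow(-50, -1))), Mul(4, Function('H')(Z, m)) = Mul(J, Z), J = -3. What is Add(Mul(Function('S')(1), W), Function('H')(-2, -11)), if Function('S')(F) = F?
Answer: Rational(3, 10) ≈ 0.30000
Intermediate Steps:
Function('H')(Z, m) = Mul(Rational(-3, 4), Z) (Function('H')(Z, m) = Mul(Rational(1, 4), Mul(-3, Z)) = Mul(Rational(-3, 4), Z))
W = Rational(-6, 5) (W = Add(Mul(0, Rational(-1, 78)), Mul(60, Rational(-1, 50))) = Add(0, Rational(-6, 5)) = Rational(-6, 5) ≈ -1.2000)
Add(Mul(Function('S')(1), W), Function('H')(-2, -11)) = Add(Mul(1, Rational(-6, 5)), Mul(Rational(-3, 4), -2)) = Add(Rational(-6, 5), Rational(3, 2)) = Rational(3, 10)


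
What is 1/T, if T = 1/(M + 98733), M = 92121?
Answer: 190854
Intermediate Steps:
T = 1/190854 (T = 1/(92121 + 98733) = 1/190854 ≈ 5.2396e-6)
1/T = 1/(1/190854) = 190854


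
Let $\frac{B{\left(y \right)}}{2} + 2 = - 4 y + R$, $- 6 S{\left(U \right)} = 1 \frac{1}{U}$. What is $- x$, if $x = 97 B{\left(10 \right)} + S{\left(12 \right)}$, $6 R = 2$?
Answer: $\frac{582001}{72} \approx 8083.3$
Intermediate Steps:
$R = \frac{1}{3}$ ($R = \frac{1}{6} \cdot 2 = \frac{1}{3} \approx 0.33333$)
$S{\left(U \right)} = - \frac{1}{6 U}$ ($S{\left(U \right)} = - \frac{1 \frac{1}{U}}{6} = - \frac{1}{6 U}$)
$B{\left(y \right)} = - \frac{10}{3} - 8 y$ ($B{\left(y \right)} = -4 + 2 \left(- 4 y + \frac{1}{3}\right) = -4 + 2 \left(\frac{1}{3} - 4 y\right) = -4 - \left(- \frac{2}{3} + 8 y\right) = - \frac{10}{3} - 8 y$)
$x = - \frac{582001}{72}$ ($x = 97 \left(- \frac{10}{3} - 80\right) - \frac{1}{6 \cdot 12} = 97 \left(- \frac{10}{3} - 80\right) - \frac{1}{72} = 97 \left(- \frac{250}{3}\right) - \frac{1}{72} = - \frac{24250}{3} - \frac{1}{72} = - \frac{582001}{72} \approx -8083.3$)
$- x = \left(-1\right) \left(- \frac{582001}{72}\right) = \frac{582001}{72}$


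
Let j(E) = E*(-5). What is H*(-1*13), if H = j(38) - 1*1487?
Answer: 21801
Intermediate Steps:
j(E) = -5*E
H = -1677 (H = -5*38 - 1*1487 = -190 - 1487 = -1677)
H*(-1*13) = -(-1677)*13 = -1677*(-13) = 21801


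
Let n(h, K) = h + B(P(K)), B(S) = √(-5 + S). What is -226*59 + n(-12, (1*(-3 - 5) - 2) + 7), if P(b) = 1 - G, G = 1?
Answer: -13346 + I*√5 ≈ -13346.0 + 2.2361*I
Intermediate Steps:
P(b) = 0 (P(b) = 1 - 1*1 = 1 - 1 = 0)
n(h, K) = h + I*√5 (n(h, K) = h + √(-5 + 0) = h + √(-5) = h + I*√5)
-226*59 + n(-12, (1*(-3 - 5) - 2) + 7) = -226*59 + (-12 + I*√5) = -13334 + (-12 + I*√5) = -13346 + I*√5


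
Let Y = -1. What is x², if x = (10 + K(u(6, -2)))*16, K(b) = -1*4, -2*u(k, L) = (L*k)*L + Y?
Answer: 9216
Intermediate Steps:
u(k, L) = ½ - k*L²/2 (u(k, L) = -((L*k)*L - 1)/2 = -(k*L² - 1)/2 = -(-1 + k*L²)/2 = ½ - k*L²/2)
K(b) = -4
x = 96 (x = (10 - 4)*16 = 6*16 = 96)
x² = 96² = 9216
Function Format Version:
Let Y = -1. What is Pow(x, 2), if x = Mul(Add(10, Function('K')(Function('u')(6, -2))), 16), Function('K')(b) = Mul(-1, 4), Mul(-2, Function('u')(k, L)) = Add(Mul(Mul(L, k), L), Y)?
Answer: 9216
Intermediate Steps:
Function('u')(k, L) = Add(Rational(1, 2), Mul(Rational(-1, 2), k, Pow(L, 2))) (Function('u')(k, L) = Mul(Rational(-1, 2), Add(Mul(Mul(L, k), L), -1)) = Mul(Rational(-1, 2), Add(Mul(k, Pow(L, 2)), -1)) = Mul(Rational(-1, 2), Add(-1, Mul(k, Pow(L, 2)))) = Add(Rational(1, 2), Mul(Rational(-1, 2), k, Pow(L, 2))))
Function('K')(b) = -4
x = 96 (x = Mul(Add(10, -4), 16) = Mul(6, 16) = 96)
Pow(x, 2) = Pow(96, 2) = 9216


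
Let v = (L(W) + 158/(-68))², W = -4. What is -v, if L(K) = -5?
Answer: -62001/1156 ≈ -53.634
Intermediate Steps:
v = 62001/1156 (v = (-5 + 158/(-68))² = (-5 + 158*(-1/68))² = (-5 - 79/34)² = (-249/34)² = 62001/1156 ≈ 53.634)
-v = -1*62001/1156 = -62001/1156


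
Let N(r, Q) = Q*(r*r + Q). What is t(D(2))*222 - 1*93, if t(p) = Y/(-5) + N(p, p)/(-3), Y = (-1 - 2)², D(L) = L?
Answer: -6903/5 ≈ -1380.6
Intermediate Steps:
N(r, Q) = Q*(Q + r²) (N(r, Q) = Q*(r² + Q) = Q*(Q + r²))
Y = 9 (Y = (-3)² = 9)
t(p) = -9/5 - p*(p + p²)/3 (t(p) = 9/(-5) + (p*(p + p²))/(-3) = 9*(-⅕) + (p*(p + p²))*(-⅓) = -9/5 - p*(p + p²)/3)
t(D(2))*222 - 1*93 = (-9/5 - ⅓*2²*(1 + 2))*222 - 1*93 = (-9/5 - ⅓*4*3)*222 - 93 = (-9/5 - 4)*222 - 93 = -29/5*222 - 93 = -6438/5 - 93 = -6903/5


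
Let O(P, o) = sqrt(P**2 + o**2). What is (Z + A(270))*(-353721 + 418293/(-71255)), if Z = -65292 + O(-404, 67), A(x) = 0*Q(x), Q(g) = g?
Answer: 1645672333599216/71255 - 25204808148*sqrt(167705)/71255 ≈ 2.2951e+10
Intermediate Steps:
A(x) = 0 (A(x) = 0*x = 0)
Z = -65292 + sqrt(167705) (Z = -65292 + sqrt((-404)**2 + 67**2) = -65292 + sqrt(163216 + 4489) = -65292 + sqrt(167705) ≈ -64883.)
(Z + A(270))*(-353721 + 418293/(-71255)) = ((-65292 + sqrt(167705)) + 0)*(-353721 + 418293/(-71255)) = (-65292 + sqrt(167705))*(-353721 + 418293*(-1/71255)) = (-65292 + sqrt(167705))*(-353721 - 418293/71255) = (-65292 + sqrt(167705))*(-25204808148/71255) = 1645672333599216/71255 - 25204808148*sqrt(167705)/71255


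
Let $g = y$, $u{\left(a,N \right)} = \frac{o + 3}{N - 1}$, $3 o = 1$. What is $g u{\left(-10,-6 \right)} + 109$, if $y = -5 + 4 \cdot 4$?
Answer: $\frac{2179}{21} \approx 103.76$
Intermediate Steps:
$o = \frac{1}{3}$ ($o = \frac{1}{3} \cdot 1 = \frac{1}{3} \approx 0.33333$)
$u{\left(a,N \right)} = \frac{10}{3 \left(-1 + N\right)}$ ($u{\left(a,N \right)} = \frac{\frac{1}{3} + 3}{N - 1} = \frac{10}{3 \left(-1 + N\right)}$)
$y = 11$ ($y = -5 + 16 = 11$)
$g = 11$
$g u{\left(-10,-6 \right)} + 109 = 11 \frac{10}{3 \left(-1 - 6\right)} + 109 = 11 \frac{10}{3 \left(-7\right)} + 109 = 11 \cdot \frac{10}{3} \left(- \frac{1}{7}\right) + 109 = 11 \left(- \frac{10}{21}\right) + 109 = - \frac{110}{21} + 109 = \frac{2179}{21}$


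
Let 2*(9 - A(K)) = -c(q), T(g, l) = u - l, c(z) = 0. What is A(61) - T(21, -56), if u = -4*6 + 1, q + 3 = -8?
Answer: -24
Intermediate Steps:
q = -11 (q = -3 - 8 = -11)
u = -23 (u = -24 + 1 = -23)
T(g, l) = -23 - l
A(K) = 9 (A(K) = 9 - (-1)*0/2 = 9 - 1/2*0 = 9 + 0 = 9)
A(61) - T(21, -56) = 9 - (-23 - 1*(-56)) = 9 - (-23 + 56) = 9 - 1*33 = 9 - 33 = -24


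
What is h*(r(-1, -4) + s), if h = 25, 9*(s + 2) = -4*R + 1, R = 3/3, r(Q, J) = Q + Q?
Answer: -325/3 ≈ -108.33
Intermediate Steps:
r(Q, J) = 2*Q
R = 1 (R = 3*(1/3) = 1)
s = -7/3 (s = -2 + (-4*1 + 1)/9 = -2 + (-4 + 1)/9 = -2 + (1/9)*(-3) = -2 - 1/3 = -7/3 ≈ -2.3333)
h*(r(-1, -4) + s) = 25*(2*(-1) - 7/3) = 25*(-2 - 7/3) = 25*(-13/3) = -325/3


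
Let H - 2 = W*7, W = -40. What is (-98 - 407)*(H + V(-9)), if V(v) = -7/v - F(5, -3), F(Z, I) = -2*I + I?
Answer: 1273610/9 ≈ 1.4151e+5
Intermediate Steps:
F(Z, I) = -I
H = -278 (H = 2 - 40*7 = 2 - 280 = -278)
V(v) = -3 - 7/v (V(v) = -7/v - (-1)*(-3) = -7/v - 1*3 = -7/v - 3 = -3 - 7/v)
(-98 - 407)*(H + V(-9)) = (-98 - 407)*(-278 + (-3 - 7/(-9))) = -505*(-278 + (-3 - 7*(-1/9))) = -505*(-278 + (-3 + 7/9)) = -505*(-278 - 20/9) = -505*(-2522/9) = 1273610/9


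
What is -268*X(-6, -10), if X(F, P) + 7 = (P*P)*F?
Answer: 162676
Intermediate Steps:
X(F, P) = -7 + F*P**2 (X(F, P) = -7 + (P*P)*F = -7 + P**2*F = -7 + F*P**2)
-268*X(-6, -10) = -268*(-7 - 6*(-10)**2) = -268*(-7 - 6*100) = -268*(-7 - 600) = -268*(-607) = 162676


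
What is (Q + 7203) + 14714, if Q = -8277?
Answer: 13640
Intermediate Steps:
(Q + 7203) + 14714 = (-8277 + 7203) + 14714 = -1074 + 14714 = 13640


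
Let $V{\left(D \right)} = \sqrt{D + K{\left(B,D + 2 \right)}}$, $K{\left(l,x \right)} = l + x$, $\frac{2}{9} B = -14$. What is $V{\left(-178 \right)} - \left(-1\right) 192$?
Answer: $192 + i \sqrt{417} \approx 192.0 + 20.421 i$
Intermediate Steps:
$B = -63$ ($B = \frac{9}{2} \left(-14\right) = -63$)
$V{\left(D \right)} = \sqrt{-61 + 2 D}$ ($V{\left(D \right)} = \sqrt{D + \left(-63 + \left(D + 2\right)\right)} = \sqrt{D + \left(-63 + \left(2 + D\right)\right)} = \sqrt{D + \left(-61 + D\right)} = \sqrt{-61 + 2 D}$)
$V{\left(-178 \right)} - \left(-1\right) 192 = \sqrt{-61 + 2 \left(-178\right)} - \left(-1\right) 192 = \sqrt{-61 - 356} - -192 = \sqrt{-417} + 192 = i \sqrt{417} + 192 = 192 + i \sqrt{417}$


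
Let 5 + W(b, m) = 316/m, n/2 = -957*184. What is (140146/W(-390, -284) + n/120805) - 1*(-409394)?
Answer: 10131031346383/26214685 ≈ 3.8646e+5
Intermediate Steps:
n = -352176 (n = 2*(-957*184) = 2*(-176088) = -352176)
W(b, m) = -5 + 316/m
(140146/W(-390, -284) + n/120805) - 1*(-409394) = (140146/(-5 + 316/(-284)) - 352176/120805) - 1*(-409394) = (140146/(-5 + 316*(-1/284)) - 352176*1/120805) + 409394 = (140146/(-5 - 79/71) - 352176/120805) + 409394 = (140146/(-434/71) - 352176/120805) + 409394 = (140146*(-71/434) - 352176/120805) + 409394 = (-4975183/217 - 352176/120805) + 409394 = -601103404507/26214685 + 409394 = 10131031346383/26214685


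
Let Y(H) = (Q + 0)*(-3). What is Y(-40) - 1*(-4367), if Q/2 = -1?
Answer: 4373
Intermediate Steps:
Q = -2 (Q = 2*(-1) = -2)
Y(H) = 6 (Y(H) = (-2 + 0)*(-3) = -2*(-3) = 6)
Y(-40) - 1*(-4367) = 6 - 1*(-4367) = 6 + 4367 = 4373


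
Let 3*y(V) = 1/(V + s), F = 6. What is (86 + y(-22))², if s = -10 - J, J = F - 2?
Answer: 86248369/11664 ≈ 7394.4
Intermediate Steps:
J = 4 (J = 6 - 2 = 4)
s = -14 (s = -10 - 1*4 = -10 - 4 = -14)
y(V) = 1/(3*(-14 + V)) (y(V) = 1/(3*(V - 14)) = 1/(3*(-14 + V)))
(86 + y(-22))² = (86 + 1/(3*(-14 - 22)))² = (86 + (⅓)/(-36))² = (86 + (⅓)*(-1/36))² = (86 - 1/108)² = (9287/108)² = 86248369/11664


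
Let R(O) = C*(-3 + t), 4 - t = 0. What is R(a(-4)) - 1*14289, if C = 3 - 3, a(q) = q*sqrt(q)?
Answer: -14289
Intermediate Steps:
t = 4 (t = 4 - 1*0 = 4 + 0 = 4)
a(q) = q**(3/2)
C = 0
R(O) = 0 (R(O) = 0*(-3 + 4) = 0*1 = 0)
R(a(-4)) - 1*14289 = 0 - 1*14289 = 0 - 14289 = -14289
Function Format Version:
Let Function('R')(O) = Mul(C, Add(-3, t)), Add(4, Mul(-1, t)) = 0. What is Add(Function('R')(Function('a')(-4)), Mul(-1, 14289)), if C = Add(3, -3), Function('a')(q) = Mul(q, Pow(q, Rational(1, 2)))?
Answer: -14289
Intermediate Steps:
t = 4 (t = Add(4, Mul(-1, 0)) = Add(4, 0) = 4)
Function('a')(q) = Pow(q, Rational(3, 2))
C = 0
Function('R')(O) = 0 (Function('R')(O) = Mul(0, Add(-3, 4)) = Mul(0, 1) = 0)
Add(Function('R')(Function('a')(-4)), Mul(-1, 14289)) = Add(0, Mul(-1, 14289)) = Add(0, -14289) = -14289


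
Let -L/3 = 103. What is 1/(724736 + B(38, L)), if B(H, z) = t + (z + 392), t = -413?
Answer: 1/724406 ≈ 1.3804e-6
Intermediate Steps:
L = -309 (L = -3*103 = -309)
B(H, z) = -21 + z (B(H, z) = -413 + (z + 392) = -413 + (392 + z) = -21 + z)
1/(724736 + B(38, L)) = 1/(724736 + (-21 - 309)) = 1/(724736 - 330) = 1/724406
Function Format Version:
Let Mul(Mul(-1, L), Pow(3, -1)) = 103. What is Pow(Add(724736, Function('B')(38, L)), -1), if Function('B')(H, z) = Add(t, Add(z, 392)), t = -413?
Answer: Rational(1, 724406) ≈ 1.3804e-6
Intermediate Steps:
L = -309 (L = Mul(-3, 103) = -309)
Function('B')(H, z) = Add(-21, z) (Function('B')(H, z) = Add(-413, Add(z, 392)) = Add(-413, Add(392, z)) = Add(-21, z))
Pow(Add(724736, Function('B')(38, L)), -1) = Pow(Add(724736, Add(-21, -309)), -1) = Pow(Add(724736, -330), -1) = Pow(724406, -1) = Rational(1, 724406)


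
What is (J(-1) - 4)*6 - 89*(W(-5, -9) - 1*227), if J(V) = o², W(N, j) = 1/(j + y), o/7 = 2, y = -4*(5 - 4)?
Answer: 277704/13 ≈ 21362.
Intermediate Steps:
y = -4 (y = -4*1 = -4)
o = 14 (o = 7*2 = 14)
W(N, j) = 1/(-4 + j) (W(N, j) = 1/(j - 4) = 1/(-4 + j))
J(V) = 196 (J(V) = 14² = 196)
(J(-1) - 4)*6 - 89*(W(-5, -9) - 1*227) = (196 - 4)*6 - 89*(1/(-4 - 9) - 1*227) = 192*6 - 89*(1/(-13) - 227) = 1152 - 89*(-1/13 - 227) = 1152 - 89*(-2952/13) = 1152 + 262728/13 = 277704/13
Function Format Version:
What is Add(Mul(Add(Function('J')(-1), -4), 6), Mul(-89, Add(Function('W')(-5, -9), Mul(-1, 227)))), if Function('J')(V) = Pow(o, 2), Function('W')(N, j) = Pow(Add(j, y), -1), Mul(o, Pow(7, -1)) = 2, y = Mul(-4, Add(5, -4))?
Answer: Rational(277704, 13) ≈ 21362.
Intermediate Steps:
y = -4 (y = Mul(-4, 1) = -4)
o = 14 (o = Mul(7, 2) = 14)
Function('W')(N, j) = Pow(Add(-4, j), -1) (Function('W')(N, j) = Pow(Add(j, -4), -1) = Pow(Add(-4, j), -1))
Function('J')(V) = 196 (Function('J')(V) = Pow(14, 2) = 196)
Add(Mul(Add(Function('J')(-1), -4), 6), Mul(-89, Add(Function('W')(-5, -9), Mul(-1, 227)))) = Add(Mul(Add(196, -4), 6), Mul(-89, Add(Pow(Add(-4, -9), -1), Mul(-1, 227)))) = Add(Mul(192, 6), Mul(-89, Add(Pow(-13, -1), -227))) = Add(1152, Mul(-89, Add(Rational(-1, 13), -227))) = Add(1152, Mul(-89, Rational(-2952, 13))) = Add(1152, Rational(262728, 13)) = Rational(277704, 13)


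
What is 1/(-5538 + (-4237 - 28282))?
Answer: -1/38057 ≈ -2.6276e-5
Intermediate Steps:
1/(-5538 + (-4237 - 28282)) = 1/(-5538 - 32519) = 1/(-38057) = -1/38057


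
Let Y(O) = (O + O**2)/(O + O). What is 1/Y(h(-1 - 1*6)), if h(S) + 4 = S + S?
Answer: -2/17 ≈ -0.11765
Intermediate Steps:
h(S) = -4 + 2*S (h(S) = -4 + (S + S) = -4 + 2*S)
Y(O) = (O + O**2)/(2*O) (Y(O) = (O + O**2)/((2*O)) = (O + O**2)*(1/(2*O)) = (O + O**2)/(2*O))
1/Y(h(-1 - 1*6)) = 1/(1/2 + (-4 + 2*(-1 - 1*6))/2) = 1/(1/2 + (-4 + 2*(-1 - 6))/2) = 1/(1/2 + (-4 + 2*(-7))/2) = 1/(1/2 + (-4 - 14)/2) = 1/(1/2 + (1/2)*(-18)) = 1/(1/2 - 9) = 1/(-17/2) = -2/17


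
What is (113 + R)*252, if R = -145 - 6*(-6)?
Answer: 1008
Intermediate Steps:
R = -109 (R = -145 - 1*(-36) = -145 + 36 = -109)
(113 + R)*252 = (113 - 109)*252 = 4*252 = 1008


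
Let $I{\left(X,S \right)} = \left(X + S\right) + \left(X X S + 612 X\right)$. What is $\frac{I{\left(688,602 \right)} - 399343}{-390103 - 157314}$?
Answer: $- \frac{284976091}{547417} \approx -520.58$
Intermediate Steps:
$I{\left(X,S \right)} = S + 613 X + S X^{2}$ ($I{\left(X,S \right)} = \left(S + X\right) + \left(X^{2} S + 612 X\right) = \left(S + X\right) + \left(S X^{2} + 612 X\right) = \left(S + X\right) + \left(612 X + S X^{2}\right) = S + 613 X + S X^{2}$)
$\frac{I{\left(688,602 \right)} - 399343}{-390103 - 157314} = \frac{\left(602 + 613 \cdot 688 + 602 \cdot 688^{2}\right) - 399343}{-390103 - 157314} = \frac{\left(602 + 421744 + 602 \cdot 473344\right) - 399343}{-547417} = \left(\left(602 + 421744 + 284953088\right) - 399343\right) \left(- \frac{1}{547417}\right) = \left(285375434 - 399343\right) \left(- \frac{1}{547417}\right) = 284976091 \left(- \frac{1}{547417}\right) = - \frac{284976091}{547417}$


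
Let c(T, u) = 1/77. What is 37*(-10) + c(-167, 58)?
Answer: -28489/77 ≈ -369.99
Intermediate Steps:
c(T, u) = 1/77
37*(-10) + c(-167, 58) = 37*(-10) + 1/77 = -370 + 1/77 = -28489/77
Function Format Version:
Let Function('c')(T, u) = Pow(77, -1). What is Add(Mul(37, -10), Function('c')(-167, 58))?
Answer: Rational(-28489, 77) ≈ -369.99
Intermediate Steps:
Function('c')(T, u) = Rational(1, 77)
Add(Mul(37, -10), Function('c')(-167, 58)) = Add(Mul(37, -10), Rational(1, 77)) = Add(-370, Rational(1, 77)) = Rational(-28489, 77)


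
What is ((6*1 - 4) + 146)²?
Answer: 21904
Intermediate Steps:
((6*1 - 4) + 146)² = ((6 - 4) + 146)² = (2 + 146)² = 148² = 21904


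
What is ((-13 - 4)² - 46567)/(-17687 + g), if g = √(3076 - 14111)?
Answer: 409259493/156420502 + 23139*I*√11035/156420502 ≈ 2.6164 + 0.015539*I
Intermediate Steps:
g = I*√11035 (g = √(-11035) = I*√11035 ≈ 105.05*I)
((-13 - 4)² - 46567)/(-17687 + g) = ((-13 - 4)² - 46567)/(-17687 + I*√11035) = ((-17)² - 46567)/(-17687 + I*√11035) = (289 - 46567)/(-17687 + I*√11035) = -46278/(-17687 + I*√11035)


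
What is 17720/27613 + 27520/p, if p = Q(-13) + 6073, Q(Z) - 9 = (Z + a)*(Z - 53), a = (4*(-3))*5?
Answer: 47652888/15049085 ≈ 3.1665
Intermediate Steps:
a = -60 (a = -12*5 = -60)
Q(Z) = 9 + (-60 + Z)*(-53 + Z) (Q(Z) = 9 + (Z - 60)*(Z - 53) = 9 + (-60 + Z)*(-53 + Z))
p = 10900 (p = (3189 + (-13)² - 113*(-13)) + 6073 = (3189 + 169 + 1469) + 6073 = 4827 + 6073 = 10900)
17720/27613 + 27520/p = 17720/27613 + 27520/10900 = 17720*(1/27613) + 27520*(1/10900) = 17720/27613 + 1376/545 = 47652888/15049085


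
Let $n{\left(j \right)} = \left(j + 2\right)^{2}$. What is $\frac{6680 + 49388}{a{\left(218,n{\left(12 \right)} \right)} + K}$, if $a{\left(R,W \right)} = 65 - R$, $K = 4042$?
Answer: $\frac{56068}{3889} \approx 14.417$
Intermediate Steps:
$n{\left(j \right)} = \left(2 + j\right)^{2}$
$\frac{6680 + 49388}{a{\left(218,n{\left(12 \right)} \right)} + K} = \frac{6680 + 49388}{\left(65 - 218\right) + 4042} = \frac{56068}{\left(65 - 218\right) + 4042} = \frac{56068}{-153 + 4042} = \frac{56068}{3889}$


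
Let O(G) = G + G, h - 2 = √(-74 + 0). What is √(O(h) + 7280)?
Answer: √(7284 + 2*I*√74) ≈ 85.346 + 0.101*I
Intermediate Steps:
h = 2 + I*√74 (h = 2 + √(-74 + 0) = 2 + √(-74) = 2 + I*√74 ≈ 2.0 + 8.6023*I)
O(G) = 2*G
√(O(h) + 7280) = √(2*(2 + I*√74) + 7280) = √((4 + 2*I*√74) + 7280) = √(7284 + 2*I*√74)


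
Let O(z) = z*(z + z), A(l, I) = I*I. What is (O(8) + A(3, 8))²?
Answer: 36864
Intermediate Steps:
A(l, I) = I²
O(z) = 2*z² (O(z) = z*(2*z) = 2*z²)
(O(8) + A(3, 8))² = (2*8² + 8²)² = (2*64 + 64)² = (128 + 64)² = 192² = 36864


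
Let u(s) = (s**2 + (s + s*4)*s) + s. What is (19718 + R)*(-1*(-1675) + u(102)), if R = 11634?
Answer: 2012829752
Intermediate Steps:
u(s) = s + 6*s**2 (u(s) = (s**2 + (s + 4*s)*s) + s = (s**2 + (5*s)*s) + s = (s**2 + 5*s**2) + s = 6*s**2 + s = s + 6*s**2)
(19718 + R)*(-1*(-1675) + u(102)) = (19718 + 11634)*(-1*(-1675) + 102*(1 + 6*102)) = 31352*(1675 + 102*(1 + 612)) = 31352*(1675 + 102*613) = 31352*(1675 + 62526) = 31352*64201 = 2012829752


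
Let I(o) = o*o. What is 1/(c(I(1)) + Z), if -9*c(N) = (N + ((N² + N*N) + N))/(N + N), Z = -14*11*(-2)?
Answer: 9/2770 ≈ 0.0032491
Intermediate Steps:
I(o) = o²
Z = 308 (Z = -154*(-2) = 308)
c(N) = -(2*N + 2*N²)/(18*N) (c(N) = -(N + ((N² + N*N) + N))/(9*(N + N)) = -(N + ((N² + N²) + N))/(9*(2*N)) = -(N + (2*N² + N))*1/(2*N)/9 = -(N + (N + 2*N²))*1/(2*N)/9 = -(2*N + 2*N²)*1/(2*N)/9 = -(2*N + 2*N²)/(18*N))
1/(c(I(1)) + Z) = 1/((-⅑ - ⅑*1²) + 308) = 1/((-⅑ - ⅑*1) + 308) = 1/((-⅑ - ⅑) + 308) = 1/(-2/9 + 308) = 1/(2770/9) = 9/2770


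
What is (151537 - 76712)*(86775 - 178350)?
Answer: -6852099375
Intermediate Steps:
(151537 - 76712)*(86775 - 178350) = 74825*(-91575) = -6852099375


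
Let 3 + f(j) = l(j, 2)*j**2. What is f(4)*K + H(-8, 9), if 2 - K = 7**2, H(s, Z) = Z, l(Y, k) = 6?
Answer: -4362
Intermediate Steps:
K = -47 (K = 2 - 1*7**2 = 2 - 1*49 = 2 - 49 = -47)
f(j) = -3 + 6*j**2
f(4)*K + H(-8, 9) = (-3 + 6*4**2)*(-47) + 9 = (-3 + 6*16)*(-47) + 9 = (-3 + 96)*(-47) + 9 = 93*(-47) + 9 = -4371 + 9 = -4362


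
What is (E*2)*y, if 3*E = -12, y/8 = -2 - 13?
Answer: 960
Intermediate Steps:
y = -120 (y = 8*(-2 - 13) = 8*(-15) = -120)
E = -4 (E = (⅓)*(-12) = -4)
(E*2)*y = -4*2*(-120) = -8*(-120) = 960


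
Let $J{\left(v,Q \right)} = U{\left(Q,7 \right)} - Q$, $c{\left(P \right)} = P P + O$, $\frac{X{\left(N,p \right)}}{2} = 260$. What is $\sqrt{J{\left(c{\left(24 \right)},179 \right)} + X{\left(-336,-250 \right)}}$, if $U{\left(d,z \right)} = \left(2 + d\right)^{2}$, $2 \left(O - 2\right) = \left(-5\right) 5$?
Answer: $3 \sqrt{3678} \approx 181.94$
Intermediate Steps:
$X{\left(N,p \right)} = 520$ ($X{\left(N,p \right)} = 2 \cdot 260 = 520$)
$O = - \frac{21}{2}$ ($O = 2 + \frac{\left(-5\right) 5}{2} = 2 + \frac{1}{2} \left(-25\right) = 2 - \frac{25}{2} = - \frac{21}{2} \approx -10.5$)
$c{\left(P \right)} = - \frac{21}{2} + P^{2}$ ($c{\left(P \right)} = P P - \frac{21}{2} = P^{2} - \frac{21}{2} = - \frac{21}{2} + P^{2}$)
$J{\left(v,Q \right)} = \left(2 + Q\right)^{2} - Q$
$\sqrt{J{\left(c{\left(24 \right)},179 \right)} + X{\left(-336,-250 \right)}} = \sqrt{\left(\left(2 + 179\right)^{2} - 179\right) + 520} = \sqrt{\left(181^{2} - 179\right) + 520} = \sqrt{\left(32761 - 179\right) + 520} = \sqrt{32582 + 520} = \sqrt{33102} = 3 \sqrt{3678}$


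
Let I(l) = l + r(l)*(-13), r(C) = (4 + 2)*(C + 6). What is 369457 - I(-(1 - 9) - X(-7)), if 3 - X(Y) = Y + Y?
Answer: 369232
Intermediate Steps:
r(C) = 36 + 6*C (r(C) = 6*(6 + C) = 36 + 6*C)
X(Y) = 3 - 2*Y (X(Y) = 3 - (Y + Y) = 3 - 2*Y)
I(l) = -468 - 77*l (I(l) = l + (36 + 6*l)*(-13) = l + (-468 - 78*l) = -468 - 77*l)
369457 - I(-(1 - 9) - X(-7)) = 369457 - (-468 - 77*(-(1 - 9) - (3 - 2*(-7)))) = 369457 - (-468 - 77*(-1*(-8) - (3 + 14))) = 369457 - (-468 - 77*(8 - 1*17)) = 369457 - (-468 - 77*(8 - 17)) = 369457 - (-468 - 77*(-9)) = 369457 - (-468 + 693) = 369457 - 1*225 = 369457 - 225 = 369232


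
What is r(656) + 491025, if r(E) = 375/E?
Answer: 322112775/656 ≈ 4.9103e+5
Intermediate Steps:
r(656) + 491025 = 375/656 + 491025 = 322112775/656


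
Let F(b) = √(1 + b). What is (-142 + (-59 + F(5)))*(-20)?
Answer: 4020 - 20*√6 ≈ 3971.0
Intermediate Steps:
(-142 + (-59 + F(5)))*(-20) = (-142 + (-59 + √(1 + 5)))*(-20) = (-142 + (-59 + √6))*(-20) = (-201 + √6)*(-20) = 4020 - 20*√6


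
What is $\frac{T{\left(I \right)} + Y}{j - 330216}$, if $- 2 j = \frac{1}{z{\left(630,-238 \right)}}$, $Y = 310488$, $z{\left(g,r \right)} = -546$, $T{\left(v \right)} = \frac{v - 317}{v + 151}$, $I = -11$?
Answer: $- \frac{1695251688}{1802979355} \approx -0.94025$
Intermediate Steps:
$T{\left(v \right)} = \frac{-317 + v}{151 + v}$
$j = \frac{1}{1092}$ ($j = - \frac{1}{2 \left(-546\right)} = \left(- \frac{1}{2}\right) \left(- \frac{1}{546}\right) = \frac{1}{1092} \approx 0.00091575$)
$\frac{T{\left(I \right)} + Y}{j - 330216} = \frac{\frac{-317 - 11}{151 - 11} + 310488}{\frac{1}{1092} - 330216} = \frac{\frac{1}{140} \left(-328\right) + 310488}{- \frac{360595871}{1092}} = \left(\frac{1}{140} \left(-328\right) + 310488\right) \left(- \frac{1092}{360595871}\right) = \left(- \frac{82}{35} + 310488\right) \left(- \frac{1092}{360595871}\right) = \frac{10866998}{35} \left(- \frac{1092}{360595871}\right) = - \frac{1695251688}{1802979355}$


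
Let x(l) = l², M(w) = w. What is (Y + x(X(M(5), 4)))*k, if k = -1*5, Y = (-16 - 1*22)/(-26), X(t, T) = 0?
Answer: -95/13 ≈ -7.3077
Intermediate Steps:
Y = 19/13 (Y = (-16 - 22)*(-1/26) = -38*(-1/26) = 19/13 ≈ 1.4615)
k = -5
(Y + x(X(M(5), 4)))*k = (19/13 + 0²)*(-5) = (19/13 + 0)*(-5) = (19/13)*(-5) = -95/13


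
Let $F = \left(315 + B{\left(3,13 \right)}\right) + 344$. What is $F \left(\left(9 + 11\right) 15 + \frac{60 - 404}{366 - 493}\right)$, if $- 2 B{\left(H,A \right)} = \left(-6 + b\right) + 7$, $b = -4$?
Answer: $\frac{25392262}{127} \approx 1.9994 \cdot 10^{5}$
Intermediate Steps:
$B{\left(H,A \right)} = \frac{3}{2}$ ($B{\left(H,A \right)} = - \frac{\left(-6 - 4\right) + 7}{2} = - \frac{-10 + 7}{2} = \left(- \frac{1}{2}\right) \left(-3\right) = \frac{3}{2}$)
$F = \frac{1321}{2}$ ($F = \left(315 + \frac{3}{2}\right) + 344 = \frac{633}{2} + 344 = \frac{1321}{2} \approx 660.5$)
$F \left(\left(9 + 11\right) 15 + \frac{60 - 404}{366 - 493}\right) = \frac{1321 \left(\left(9 + 11\right) 15 + \frac{60 - 404}{366 - 493}\right)}{2} = \frac{1321 \left(20 \cdot 15 - \frac{344}{-127}\right)}{2} = \frac{1321 \left(300 - - \frac{344}{127}\right)}{2} = \frac{1321 \left(300 + \frac{344}{127}\right)}{2} = \frac{1321}{2} \cdot \frac{38444}{127} = \frac{25392262}{127}$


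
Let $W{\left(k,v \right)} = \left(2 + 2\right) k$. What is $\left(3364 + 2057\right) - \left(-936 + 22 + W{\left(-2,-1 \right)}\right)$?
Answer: $6343$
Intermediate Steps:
$W{\left(k,v \right)} = 4 k$
$\left(3364 + 2057\right) - \left(-936 + 22 + W{\left(-2,-1 \right)}\right) = \left(3364 + 2057\right) + \left(936 - \left(4 \left(-2\right) - -22\right)\right) = 5421 + \left(936 - \left(-8 + 22\right)\right) = 5421 + \left(936 - 14\right) = 5421 + 922 = 6343$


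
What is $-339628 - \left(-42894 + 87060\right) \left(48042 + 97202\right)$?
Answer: $-6415186132$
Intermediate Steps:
$-339628 - \left(-42894 + 87060\right) \left(48042 + 97202\right) = -339628 - 44166 \cdot 145244 = -339628 - 6414846504 = -6415186132$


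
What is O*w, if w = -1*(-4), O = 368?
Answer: 1472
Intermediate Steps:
w = 4
O*w = 368*4 = 1472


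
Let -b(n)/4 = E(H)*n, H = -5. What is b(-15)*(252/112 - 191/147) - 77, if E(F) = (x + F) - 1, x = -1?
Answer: -3334/7 ≈ -476.29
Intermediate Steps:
E(F) = -2 + F (E(F) = (-1 + F) - 1 = -2 + F)
b(n) = 28*n (b(n) = -4*(-2 - 5)*n = -(-28)*n = 28*n)
b(-15)*(252/112 - 191/147) - 77 = (28*(-15))*(252/112 - 191/147) - 77 = -420*(252*(1/112) - 191*1/147) - 77 = -420*(9/4 - 191/147) - 77 = -420*559/588 - 77 = -2795/7 - 77 = -3334/7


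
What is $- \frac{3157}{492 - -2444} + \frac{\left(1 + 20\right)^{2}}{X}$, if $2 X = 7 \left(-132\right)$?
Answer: $- \frac{65555}{32296} \approx -2.0298$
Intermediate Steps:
$X = -462$ ($X = \frac{7 \left(-132\right)}{2} = \frac{1}{2} \left(-924\right) = -462$)
$- \frac{3157}{492 - -2444} + \frac{\left(1 + 20\right)^{2}}{X} = - \frac{3157}{492 - -2444} + \frac{\left(1 + 20\right)^{2}}{-462} = - \frac{3157}{492 + 2444} + 21^{2} \left(- \frac{1}{462}\right) = - \frac{3157}{2936} + 441 \left(- \frac{1}{462}\right) = \left(-3157\right) \frac{1}{2936} - \frac{21}{22} = - \frac{3157}{2936} - \frac{21}{22} = - \frac{65555}{32296}$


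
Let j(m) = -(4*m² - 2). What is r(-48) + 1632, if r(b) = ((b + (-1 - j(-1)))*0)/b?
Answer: 1632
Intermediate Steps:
j(m) = 2 - 4*m² (j(m) = -(-2 + 4*m²) = 2 - 4*m²)
r(b) = 0 (r(b) = ((b + (-1 - (2 - 4*(-1)²)))*0)/b = ((b + (-1 - (2 - 4*1)))*0)/b = ((b + (-1 - (2 - 4)))*0)/b = ((b + (-1 - 1*(-2)))*0)/b = ((b + (-1 + 2))*0)/b = ((b + 1)*0)/b = ((1 + b)*0)/b = 0/b = 0)
r(-48) + 1632 = 0 + 1632 = 1632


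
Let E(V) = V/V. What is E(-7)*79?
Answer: 79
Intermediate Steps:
E(V) = 1
E(-7)*79 = 1*79 = 79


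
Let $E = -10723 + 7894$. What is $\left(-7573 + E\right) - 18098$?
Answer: $-28500$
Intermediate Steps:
$E = -2829$
$\left(-7573 + E\right) - 18098 = \left(-7573 - 2829\right) - 18098 = -10402 - 18098 = -28500$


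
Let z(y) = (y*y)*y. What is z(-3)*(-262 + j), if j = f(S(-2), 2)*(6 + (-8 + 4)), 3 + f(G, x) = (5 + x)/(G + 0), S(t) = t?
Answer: 7425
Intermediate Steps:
f(G, x) = -3 + (5 + x)/G (f(G, x) = -3 + (5 + x)/(G + 0) = -3 + (5 + x)/G)
j = -13 (j = ((5 + 2 - 3*(-2))/(-2))*(6 + (-8 + 4)) = (-(5 + 2 + 6)/2)*(6 - 4) = -½*13*2 = -13/2*2 = -13)
z(y) = y³ (z(y) = y²*y = y³)
z(-3)*(-262 + j) = (-3)³*(-262 - 13) = -27*(-275) = 7425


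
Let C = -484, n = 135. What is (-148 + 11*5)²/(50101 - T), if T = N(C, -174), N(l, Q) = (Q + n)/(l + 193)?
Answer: 93217/539976 ≈ 0.17263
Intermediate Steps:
N(l, Q) = (135 + Q)/(193 + l) (N(l, Q) = (Q + 135)/(l + 193) = (135 + Q)/(193 + l))
T = 13/97 (T = (135 - 174)/(193 - 484) = -39/(-291) = -1/291*(-39) = 13/97 ≈ 0.13402)
(-148 + 11*5)²/(50101 - T) = (-148 + 11*5)²/(50101 - 1*13/97) = (-148 + 55)²/(50101 - 13/97) = (-93)²/(4859784/97) = 8649*(97/4859784) = 93217/539976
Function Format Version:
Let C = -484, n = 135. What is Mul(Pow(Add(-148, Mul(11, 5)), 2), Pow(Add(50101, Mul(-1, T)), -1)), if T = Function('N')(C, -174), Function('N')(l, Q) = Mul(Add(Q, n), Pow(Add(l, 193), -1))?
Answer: Rational(93217, 539976) ≈ 0.17263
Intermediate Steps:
Function('N')(l, Q) = Mul(Pow(Add(193, l), -1), Add(135, Q)) (Function('N')(l, Q) = Mul(Add(Q, 135), Pow(Add(l, 193), -1)) = Mul(Add(135, Q), Pow(Add(193, l), -1)) = Mul(Pow(Add(193, l), -1), Add(135, Q)))
T = Rational(13, 97) (T = Mul(Pow(Add(193, -484), -1), Add(135, -174)) = Mul(Pow(-291, -1), -39) = Mul(Rational(-1, 291), -39) = Rational(13, 97) ≈ 0.13402)
Mul(Pow(Add(-148, Mul(11, 5)), 2), Pow(Add(50101, Mul(-1, T)), -1)) = Mul(Pow(Add(-148, Mul(11, 5)), 2), Pow(Add(50101, Mul(-1, Rational(13, 97))), -1)) = Mul(Pow(Add(-148, 55), 2), Pow(Add(50101, Rational(-13, 97)), -1)) = Mul(Pow(-93, 2), Pow(Rational(4859784, 97), -1)) = Mul(8649, Rational(97, 4859784)) = Rational(93217, 539976)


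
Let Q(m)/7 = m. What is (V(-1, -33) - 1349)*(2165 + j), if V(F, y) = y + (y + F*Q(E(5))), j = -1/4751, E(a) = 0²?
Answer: -14554568310/4751 ≈ -3.0635e+6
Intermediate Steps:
E(a) = 0
Q(m) = 7*m
j = -1/4751 (j = -1*1/4751 = -1/4751 ≈ -0.00021048)
V(F, y) = 2*y (V(F, y) = y + (y + F*(7*0)) = y + (y + F*0) = y + (y + 0) = y + y = 2*y)
(V(-1, -33) - 1349)*(2165 + j) = (2*(-33) - 1349)*(2165 - 1/4751) = (-66 - 1349)*(10285914/4751) = -1415*10285914/4751 = -14554568310/4751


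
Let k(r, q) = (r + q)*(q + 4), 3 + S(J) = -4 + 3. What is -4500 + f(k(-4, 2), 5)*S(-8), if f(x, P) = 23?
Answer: -4592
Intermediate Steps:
S(J) = -4 (S(J) = -3 + (-4 + 3) = -3 - 1 = -4)
k(r, q) = (4 + q)*(q + r) (k(r, q) = (q + r)*(4 + q) = (4 + q)*(q + r))
-4500 + f(k(-4, 2), 5)*S(-8) = -4500 + 23*(-4) = -4500 - 92 = -4592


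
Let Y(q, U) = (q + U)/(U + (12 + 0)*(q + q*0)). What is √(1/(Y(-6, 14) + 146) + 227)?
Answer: √451312330/1410 ≈ 15.067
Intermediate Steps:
Y(q, U) = (U + q)/(U + 12*q) (Y(q, U) = (U + q)/(U + 12*(q + 0)) = (U + q)/(U + 12*q))
√(1/(Y(-6, 14) + 146) + 227) = √(1/((14 - 6)/(14 + 12*(-6)) + 146) + 227) = √(1/(8/(14 - 72) + 146) + 227) = √(1/(8/(-58) + 146) + 227) = √(1/(-1/58*8 + 146) + 227) = √(1/(-4/29 + 146) + 227) = √(1/(4230/29) + 227) = √(29/4230 + 227) = √(960239/4230) = √451312330/1410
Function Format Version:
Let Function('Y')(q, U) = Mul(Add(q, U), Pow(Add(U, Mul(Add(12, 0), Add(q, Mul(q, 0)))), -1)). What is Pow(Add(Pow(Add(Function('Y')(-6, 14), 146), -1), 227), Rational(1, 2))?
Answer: Mul(Rational(1, 1410), Pow(451312330, Rational(1, 2))) ≈ 15.067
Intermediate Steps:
Function('Y')(q, U) = Mul(Pow(Add(U, Mul(12, q)), -1), Add(U, q)) (Function('Y')(q, U) = Mul(Add(U, q), Pow(Add(U, Mul(12, Add(q, 0))), -1)) = Mul(Add(U, q), Pow(Add(U, Mul(12, q)), -1)) = Mul(Pow(Add(U, Mul(12, q)), -1), Add(U, q)))
Pow(Add(Pow(Add(Function('Y')(-6, 14), 146), -1), 227), Rational(1, 2)) = Pow(Add(Pow(Add(Mul(Pow(Add(14, Mul(12, -6)), -1), Add(14, -6)), 146), -1), 227), Rational(1, 2)) = Pow(Add(Pow(Add(Mul(Pow(Add(14, -72), -1), 8), 146), -1), 227), Rational(1, 2)) = Pow(Add(Pow(Add(Mul(Pow(-58, -1), 8), 146), -1), 227), Rational(1, 2)) = Pow(Add(Pow(Add(Mul(Rational(-1, 58), 8), 146), -1), 227), Rational(1, 2)) = Pow(Add(Pow(Add(Rational(-4, 29), 146), -1), 227), Rational(1, 2)) = Pow(Add(Pow(Rational(4230, 29), -1), 227), Rational(1, 2)) = Pow(Add(Rational(29, 4230), 227), Rational(1, 2)) = Pow(Rational(960239, 4230), Rational(1, 2)) = Mul(Rational(1, 1410), Pow(451312330, Rational(1, 2)))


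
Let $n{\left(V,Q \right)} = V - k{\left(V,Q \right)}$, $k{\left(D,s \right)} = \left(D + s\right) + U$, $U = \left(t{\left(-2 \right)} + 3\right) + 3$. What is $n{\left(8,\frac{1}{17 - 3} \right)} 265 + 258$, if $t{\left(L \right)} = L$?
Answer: $- \frac{11493}{14} \approx -820.93$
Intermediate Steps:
$U = 4$ ($U = \left(-2 + 3\right) + 3 = 1 + 3 = 4$)
$k{\left(D,s \right)} = 4 + D + s$ ($k{\left(D,s \right)} = \left(D + s\right) + 4 = 4 + D + s$)
$n{\left(V,Q \right)} = -4 - Q$ ($n{\left(V,Q \right)} = V - \left(4 + V + Q\right) = V - \left(4 + Q + V\right) = -4 - Q$)
$n{\left(8,\frac{1}{17 - 3} \right)} 265 + 258 = \left(-4 - \frac{1}{17 - 3}\right) 265 + 258 = \left(-4 - \frac{1}{14}\right) 265 + 258 = \left(- \frac{57}{14}\right) 265 + 258 = - \frac{15105}{14} + 258 = - \frac{11493}{14}$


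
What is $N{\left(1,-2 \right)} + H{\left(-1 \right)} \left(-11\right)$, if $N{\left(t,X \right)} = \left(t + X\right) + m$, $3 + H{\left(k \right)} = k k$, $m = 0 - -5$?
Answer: $26$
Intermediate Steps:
$m = 5$ ($m = 0 + 5 = 5$)
$H{\left(k \right)} = -3 + k^{2}$ ($H{\left(k \right)} = -3 + k k = -3 + k^{2}$)
$N{\left(t,X \right)} = 5 + X + t$ ($N{\left(t,X \right)} = \left(t + X\right) + 5 = \left(X + t\right) + 5 = 5 + X + t$)
$N{\left(1,-2 \right)} + H{\left(-1 \right)} \left(-11\right) = \left(5 - 2 + 1\right) + \left(-3 + \left(-1\right)^{2}\right) \left(-11\right) = 4 + \left(-3 + 1\right) \left(-11\right) = 4 - -22 = 4 + 22 = 26$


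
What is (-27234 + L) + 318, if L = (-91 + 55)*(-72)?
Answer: -24324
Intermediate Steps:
L = 2592 (L = -36*(-72) = 2592)
(-27234 + L) + 318 = (-27234 + 2592) + 318 = -24642 + 318 = -24324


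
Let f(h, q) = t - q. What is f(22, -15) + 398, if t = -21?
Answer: 392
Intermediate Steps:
f(h, q) = -21 - q
f(22, -15) + 398 = (-21 - 1*(-15)) + 398 = (-21 + 15) + 398 = -6 + 398 = 392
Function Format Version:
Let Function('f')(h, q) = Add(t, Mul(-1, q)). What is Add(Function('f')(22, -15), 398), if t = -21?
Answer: 392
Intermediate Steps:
Function('f')(h, q) = Add(-21, Mul(-1, q))
Add(Function('f')(22, -15), 398) = Add(Add(-21, Mul(-1, -15)), 398) = Add(Add(-21, 15), 398) = Add(-6, 398) = 392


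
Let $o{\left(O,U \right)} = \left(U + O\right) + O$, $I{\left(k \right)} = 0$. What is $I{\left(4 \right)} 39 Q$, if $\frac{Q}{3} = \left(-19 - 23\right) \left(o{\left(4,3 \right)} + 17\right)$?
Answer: $0$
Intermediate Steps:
$o{\left(O,U \right)} = U + 2 O$ ($o{\left(O,U \right)} = \left(O + U\right) + O = U + 2 O$)
$Q = -3528$ ($Q = 3 \left(-19 - 23\right) \left(\left(3 + 2 \cdot 4\right) + 17\right) = 3 \left(- 42 \left(\left(3 + 8\right) + 17\right)\right) = 3 \left(- 42 \left(11 + 17\right)\right) = 3 \left(\left(-42\right) 28\right) = 3 \left(-1176\right) = -3528$)
$I{\left(4 \right)} 39 Q = 0 \cdot 39 \left(-3528\right) = 0 \left(-3528\right) = 0$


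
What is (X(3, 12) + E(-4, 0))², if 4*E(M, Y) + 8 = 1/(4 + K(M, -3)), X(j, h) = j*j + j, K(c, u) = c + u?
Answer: 14161/144 ≈ 98.340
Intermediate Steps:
X(j, h) = j + j² (X(j, h) = j² + j = j + j²)
E(M, Y) = -2 + 1/(4*(1 + M)) (E(M, Y) = -2 + 1/(4*(4 + (M - 3))) = -2 + 1/(4*(4 + (-3 + M))) = -2 + 1/(4*(1 + M)))
(X(3, 12) + E(-4, 0))² = (3*(1 + 3) + (-7 - 8*(-4))/(4*(1 - 4)))² = (3*4 + (¼)*(-7 + 32)/(-3))² = (12 + (¼)*(-⅓)*25)² = (12 - 25/12)² = (119/12)² = 14161/144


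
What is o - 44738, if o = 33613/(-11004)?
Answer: -492330565/11004 ≈ -44741.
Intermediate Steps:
o = -33613/11004 (o = 33613*(-1/11004) = -33613/11004 ≈ -3.0546)
o - 44738 = -33613/11004 - 44738 = -492330565/11004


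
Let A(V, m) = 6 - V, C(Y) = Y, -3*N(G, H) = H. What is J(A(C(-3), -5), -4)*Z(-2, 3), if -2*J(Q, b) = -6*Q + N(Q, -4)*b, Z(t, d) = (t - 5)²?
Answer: 4361/3 ≈ 1453.7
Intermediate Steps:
N(G, H) = -H/3
Z(t, d) = (-5 + t)²
J(Q, b) = 3*Q - 2*b/3 (J(Q, b) = -(-6*Q + (-⅓*(-4))*b)/2 = -(-6*Q + 4*b/3)/2 = 3*Q - 2*b/3)
J(A(C(-3), -5), -4)*Z(-2, 3) = (3*(6 - 1*(-3)) - ⅔*(-4))*(-5 - 2)² = (3*(6 + 3) + 8/3)*(-7)² = (3*9 + 8/3)*49 = (27 + 8/3)*49 = (89/3)*49 = 4361/3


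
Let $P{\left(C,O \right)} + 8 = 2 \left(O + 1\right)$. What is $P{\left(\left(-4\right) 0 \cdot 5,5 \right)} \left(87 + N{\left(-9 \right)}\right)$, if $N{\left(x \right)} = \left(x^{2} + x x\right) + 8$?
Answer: $1028$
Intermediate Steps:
$P{\left(C,O \right)} = -6 + 2 O$ ($P{\left(C,O \right)} = -8 + 2 \left(O + 1\right) = -8 + 2 \left(1 + O\right) = -8 + \left(2 + 2 O\right) = -6 + 2 O$)
$N{\left(x \right)} = 8 + 2 x^{2}$ ($N{\left(x \right)} = \left(x^{2} + x^{2}\right) + 8 = 2 x^{2} + 8 = 8 + 2 x^{2}$)
$P{\left(\left(-4\right) 0 \cdot 5,5 \right)} \left(87 + N{\left(-9 \right)}\right) = \left(-6 + 2 \cdot 5\right) \left(87 + \left(8 + 2 \left(-9\right)^{2}\right)\right) = \left(-6 + 10\right) \left(87 + \left(8 + 2 \cdot 81\right)\right) = 4 \left(87 + \left(8 + 162\right)\right) = 4 \left(87 + 170\right) = 4 \cdot 257 = 1028$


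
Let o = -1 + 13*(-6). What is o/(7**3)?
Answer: -79/343 ≈ -0.23032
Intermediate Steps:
o = -79 (o = -1 - 78 = -79)
o/(7**3) = -79/(7**3) = -79/343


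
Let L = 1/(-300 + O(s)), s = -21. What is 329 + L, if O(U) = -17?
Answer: 104292/317 ≈ 329.00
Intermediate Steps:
L = -1/317 (L = 1/(-300 - 17) = 1/(-317) = -1/317 ≈ -0.0031546)
329 + L = 329 - 1/317 = 104292/317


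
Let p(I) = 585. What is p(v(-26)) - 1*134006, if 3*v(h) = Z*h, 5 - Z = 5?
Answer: -133421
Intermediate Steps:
Z = 0 (Z = 5 - 1*5 = 5 - 5 = 0)
v(h) = 0 (v(h) = (0*h)/3 = (⅓)*0 = 0)
p(v(-26)) - 1*134006 = 585 - 1*134006 = 585 - 134006 = -133421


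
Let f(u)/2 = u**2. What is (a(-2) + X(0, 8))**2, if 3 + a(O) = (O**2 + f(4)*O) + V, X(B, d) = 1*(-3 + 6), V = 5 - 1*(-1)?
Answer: 2916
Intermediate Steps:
V = 6 (V = 5 + 1 = 6)
X(B, d) = 3 (X(B, d) = 1*3 = 3)
f(u) = 2*u**2
a(O) = 3 + O**2 + 32*O (a(O) = -3 + ((O**2 + (2*4**2)*O) + 6) = -3 + ((O**2 + (2*16)*O) + 6) = -3 + ((O**2 + 32*O) + 6) = -3 + (6 + O**2 + 32*O) = 3 + O**2 + 32*O)
(a(-2) + X(0, 8))**2 = ((3 + (-2)**2 + 32*(-2)) + 3)**2 = ((3 + 4 - 64) + 3)**2 = (-57 + 3)**2 = (-54)**2 = 2916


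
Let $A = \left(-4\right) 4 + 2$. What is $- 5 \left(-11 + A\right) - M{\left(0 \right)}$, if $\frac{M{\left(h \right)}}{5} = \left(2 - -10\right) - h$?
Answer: $65$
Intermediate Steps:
$M{\left(h \right)} = 60 - 5 h$ ($M{\left(h \right)} = 5 \left(\left(2 - -10\right) - h\right) = 5 \left(\left(2 + 10\right) - h\right) = 5 \left(12 - h\right) = 60 - 5 h$)
$A = -14$ ($A = -16 + 2 = -14$)
$- 5 \left(-11 + A\right) - M{\left(0 \right)} = - 5 \left(-11 - 14\right) - \left(60 - 0\right) = \left(-5\right) \left(-25\right) - \left(60 + 0\right) = 125 - 60 = 65$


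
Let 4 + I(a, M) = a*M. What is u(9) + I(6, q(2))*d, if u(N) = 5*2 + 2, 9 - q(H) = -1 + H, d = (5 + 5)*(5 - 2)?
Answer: 1332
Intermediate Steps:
d = 30 (d = 10*3 = 30)
q(H) = 10 - H (q(H) = 9 - (-1 + H) = 9 + (1 - H) = 10 - H)
u(N) = 12 (u(N) = 10 + 2 = 12)
I(a, M) = -4 + M*a (I(a, M) = -4 + a*M = -4 + M*a)
u(9) + I(6, q(2))*d = 12 + (-4 + (10 - 1*2)*6)*30 = 12 + (-4 + (10 - 2)*6)*30 = 12 + (-4 + 8*6)*30 = 12 + (-4 + 48)*30 = 12 + 44*30 = 12 + 1320 = 1332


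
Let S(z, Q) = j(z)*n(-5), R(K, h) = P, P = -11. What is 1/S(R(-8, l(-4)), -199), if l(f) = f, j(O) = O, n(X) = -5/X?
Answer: -1/11 ≈ -0.090909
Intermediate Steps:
R(K, h) = -11
S(z, Q) = z (S(z, Q) = z*(-5/(-5)) = z*(-5*(-1/5)) = z*1 = z)
1/S(R(-8, l(-4)), -199) = 1/(-11) = -1/11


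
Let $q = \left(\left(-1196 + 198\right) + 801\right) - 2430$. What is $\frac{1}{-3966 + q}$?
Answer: $- \frac{1}{6593} \approx -0.00015168$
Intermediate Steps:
$q = -2627$ ($q = \left(-998 + 801\right) - 2430 = -197 - 2430 = -2627$)
$\frac{1}{-3966 + q} = \frac{1}{-3966 - 2627} = \frac{1}{-6593} = - \frac{1}{6593}$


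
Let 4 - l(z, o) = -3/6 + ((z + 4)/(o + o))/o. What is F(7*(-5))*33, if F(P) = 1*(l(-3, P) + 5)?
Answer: 384021/1225 ≈ 313.49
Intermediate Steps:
l(z, o) = 9/2 - (4 + z)/(2*o²) (l(z, o) = 4 - (-3/6 + ((z + 4)/(o + o))/o) = 4 - (-3*⅙ + ((4 + z)/((2*o)))/o) = 4 - (-½ + ((4 + z)*(1/(2*o)))/o) = 4 - (-½ + ((4 + z)/(2*o))/o) = 4 - (-½ + (4 + z)/(2*o²)) = 4 + (½ - (4 + z)/(2*o²)) = 9/2 - (4 + z)/(2*o²))
F(P) = 5 + (-1 + 9*P²)/(2*P²) (F(P) = 1*((-4 - 1*(-3) + 9*P²)/(2*P²) + 5) = 1*((-4 + 3 + 9*P²)/(2*P²) + 5) = 1*((-1 + 9*P²)/(2*P²) + 5) = 1*(5 + (-1 + 9*P²)/(2*P²)) = 5 + (-1 + 9*P²)/(2*P²))
F(7*(-5))*33 = (19/2 - 1/(2*(7*(-5))²))*33 = (19/2 - ½/(-35)²)*33 = (19/2 - ½*1/1225)*33 = (19/2 - 1/2450)*33 = (11637/1225)*33 = 384021/1225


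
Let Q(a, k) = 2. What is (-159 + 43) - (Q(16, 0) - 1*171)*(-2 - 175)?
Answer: -30029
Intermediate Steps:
(-159 + 43) - (Q(16, 0) - 1*171)*(-2 - 175) = (-159 + 43) - (2 - 1*171)*(-2 - 175) = -116 - (2 - 171)*(-177) = -116 - (-169)*(-177) = -116 - 1*29913 = -116 - 29913 = -30029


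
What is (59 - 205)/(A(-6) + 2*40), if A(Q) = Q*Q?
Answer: -73/58 ≈ -1.2586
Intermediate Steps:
A(Q) = Q**2
(59 - 205)/(A(-6) + 2*40) = (59 - 205)/((-6)**2 + 2*40) = -146/(36 + 80) = -146/116 = -146*1/116 = -73/58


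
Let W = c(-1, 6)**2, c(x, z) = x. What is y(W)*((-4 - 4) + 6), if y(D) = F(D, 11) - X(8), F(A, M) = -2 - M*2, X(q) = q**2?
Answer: 176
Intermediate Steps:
F(A, M) = -2 - 2*M
W = 1 (W = (-1)**2 = 1)
y(D) = -88 (y(D) = (-2 - 2*11) - 1*8**2 = (-2 - 22) - 1*64 = -24 - 64 = -88)
y(W)*((-4 - 4) + 6) = -88*((-4 - 4) + 6) = -88*(-8 + 6) = -88*(-2) = 176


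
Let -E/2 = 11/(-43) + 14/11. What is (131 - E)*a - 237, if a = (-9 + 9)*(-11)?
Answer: -237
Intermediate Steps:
E = -962/473 (E = -2*(11/(-43) + 14/11) = -2*(11*(-1/43) + 14*(1/11)) = -2*(-11/43 + 14/11) = -2*481/473 = -962/473 ≈ -2.0338)
a = 0 (a = 0*(-11) = 0)
(131 - E)*a - 237 = (131 - 1*(-962/473))*0 - 237 = (131 + 962/473)*0 - 237 = (62925/473)*0 - 237 = 0 - 237 = -237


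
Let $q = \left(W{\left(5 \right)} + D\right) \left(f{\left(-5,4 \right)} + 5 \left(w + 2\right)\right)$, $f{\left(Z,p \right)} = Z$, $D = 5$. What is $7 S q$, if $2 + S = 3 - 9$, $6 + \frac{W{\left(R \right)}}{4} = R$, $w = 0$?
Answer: $-280$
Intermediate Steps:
$W{\left(R \right)} = -24 + 4 R$
$S = -8$ ($S = -2 + \left(3 - 9\right) = -2 - 6 = -8$)
$q = 5$ ($q = \left(\left(-24 + 4 \cdot 5\right) + 5\right) \left(-5 + 5 \left(0 + 2\right)\right) = \left(\left(-24 + 20\right) + 5\right) \left(-5 + 5 \cdot 2\right) = \left(-4 + 5\right) \left(-5 + 10\right) = 1 \cdot 5 = 5$)
$7 S q = 7 \left(-8\right) 5 = \left(-56\right) 5 = -280$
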